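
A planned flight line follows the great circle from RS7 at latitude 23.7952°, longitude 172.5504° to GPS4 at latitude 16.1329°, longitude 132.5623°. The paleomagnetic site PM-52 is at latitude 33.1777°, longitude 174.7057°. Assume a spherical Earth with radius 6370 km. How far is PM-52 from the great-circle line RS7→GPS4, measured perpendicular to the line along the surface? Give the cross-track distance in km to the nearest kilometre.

1028 km

δ₁₃ = central angle RS7→PM-52 = 0.167046 rad  (haversine)
θ₁₃ = bearing RS7→PM-52 = 10.913°,  θ₁₂ = bearing RS7→GPS4 = 266.042°
dₓₜ = R·arcsin(sin δ₁₃ · sin(θ₁₃ − θ₁₂)) = 6370·arcsin(0.16627·sin(-255.130°)) = 1028.127 km
|dₓₜ| = 1028.127 km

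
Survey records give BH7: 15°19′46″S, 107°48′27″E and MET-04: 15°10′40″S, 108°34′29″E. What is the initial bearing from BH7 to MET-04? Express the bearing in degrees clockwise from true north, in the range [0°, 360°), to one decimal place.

78.5°

BH7: φ = -15.32944°, λ = +107.80750°
MET-04: φ = -15.17778°, λ = +108.57472°
Δλ = 0.7672°
y = sin Δλ · cos φ₂ = 0.012923
x = cos φ₁ sin φ₂ − sin φ₁ cos φ₂ cos Δλ = 0.002624
θ = atan2(y, x) = 78.5214° → 78.5214° (mod 360°)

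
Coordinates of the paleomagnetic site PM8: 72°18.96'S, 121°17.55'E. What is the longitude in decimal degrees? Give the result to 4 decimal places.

121° + 17.55′/60 = 121 + 0.29250 = 121.2925°

121.2925°E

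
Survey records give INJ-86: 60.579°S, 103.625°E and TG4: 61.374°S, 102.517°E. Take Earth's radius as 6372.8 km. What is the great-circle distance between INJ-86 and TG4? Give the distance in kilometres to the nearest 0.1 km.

106.7 km

Δφ = -0.7950°,  Δλ = -1.1080°
a = sin²(Δφ/2) + cos φ₁ cos φ₂ sin²(Δλ/2) = 0.000070
c = 2·arcsin(√a) = 0.016749 rad = 0.9597°
d = R·c = 6372.8 × 0.016749 = 106.7 km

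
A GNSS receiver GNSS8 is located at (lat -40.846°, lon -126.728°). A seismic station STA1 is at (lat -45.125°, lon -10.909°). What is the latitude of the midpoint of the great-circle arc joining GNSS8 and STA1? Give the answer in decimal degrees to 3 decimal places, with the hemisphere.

60.279°S

Bx = cos φ₂ cos Δλ = -0.307293,  By = cos φ₂ sin Δλ = 0.635129
φₘ = atan2(sin φ₁ + sin φ₂, √((cos φ₁ + Bx)² + By²)) = -60.27917°
λₘ = λ₁ + atan2(By, cos φ₁ + Bx) = -71.99676°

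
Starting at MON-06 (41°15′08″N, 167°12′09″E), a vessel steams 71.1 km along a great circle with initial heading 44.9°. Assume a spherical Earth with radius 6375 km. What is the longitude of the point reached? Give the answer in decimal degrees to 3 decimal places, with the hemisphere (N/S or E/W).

MON-06: φ = +41.25222°, λ = +167.20250°
δ = d/R = 71.1/6375 = 0.011153 rad
φ₂ = arcsin(sin φ₁ cos δ + cos φ₁ sin δ cos θ)
   = arcsin(0.65937·0.99994 + 0.75181·0.01115·0.70834) = 41.70329°
λ₂ = λ₁ + atan2(sin θ sin δ cos φ₁, cos δ − sin φ₁ sin φ₂) = 167.80666°

167.807°E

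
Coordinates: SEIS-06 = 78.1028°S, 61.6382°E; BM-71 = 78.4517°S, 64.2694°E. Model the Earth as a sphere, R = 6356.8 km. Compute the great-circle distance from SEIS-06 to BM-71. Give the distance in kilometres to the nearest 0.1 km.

70.8 km

Δφ = -0.3489°,  Δλ = 2.6312°
a = sin²(Δφ/2) + cos φ₁ cos φ₂ sin²(Δλ/2) = 0.000031
c = 2·arcsin(√a) = 0.011140 rad = 0.6383°
d = R·c = 6356.8 × 0.011140 = 70.8 km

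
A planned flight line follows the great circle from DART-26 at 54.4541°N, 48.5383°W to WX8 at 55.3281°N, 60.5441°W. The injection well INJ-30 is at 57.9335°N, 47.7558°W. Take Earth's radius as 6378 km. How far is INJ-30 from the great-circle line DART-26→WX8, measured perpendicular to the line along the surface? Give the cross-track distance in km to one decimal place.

δ₁₃ = central angle DART-26→INJ-30 = 0.061199 rad  (haversine)
θ₁₃ = bearing DART-26→INJ-30 = 6.808°,  θ₁₂ = bearing DART-26→WX8 = 282.105°
dₓₜ = R·arcsin(sin δ₁₃ · sin(θ₁₃ − θ₁₂)) = 6378·arcsin(0.06116·sin(-275.296°)) = 388.661 km
|dₓₜ| = 388.661 km

388.7 km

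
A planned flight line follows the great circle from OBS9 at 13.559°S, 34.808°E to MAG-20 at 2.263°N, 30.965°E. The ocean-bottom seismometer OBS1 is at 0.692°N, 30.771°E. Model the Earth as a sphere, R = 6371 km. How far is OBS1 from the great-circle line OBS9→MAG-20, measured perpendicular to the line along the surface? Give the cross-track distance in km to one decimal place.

61.6 km

δ₁₃ = central angle OBS9→OBS1 = 0.258343 rad  (haversine)
θ₁₃ = bearing OBS9→OBS1 = 344.006°,  θ₁₂ = bearing OBS9→MAG-20 = 346.174°
dₓₜ = R·arcsin(sin δ₁₃ · sin(θ₁₃ − θ₁₂)) = 6371·arcsin(0.25548·sin(-2.168°)) = -61.588 km
|dₓₜ| = 61.588 km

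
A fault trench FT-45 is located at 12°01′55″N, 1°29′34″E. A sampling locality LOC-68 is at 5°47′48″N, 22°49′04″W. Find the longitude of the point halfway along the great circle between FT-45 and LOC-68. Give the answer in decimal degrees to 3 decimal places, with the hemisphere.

FT-45: φ = +12.03194°, λ = +1.49278°
LOC-68: φ = +5.79667°, λ = -22.81778°
Bx = cos φ₂ cos Δλ = 0.906667,  By = cos φ₂ sin Δλ = -0.409577
φₘ = atan2(sin φ₁ + sin φ₂, √((cos φ₁ + Bx)² + By²)) = 9.11533°
λₘ = λ₁ + atan2(By, cos φ₁ + Bx) = -10.76793°

10.768°W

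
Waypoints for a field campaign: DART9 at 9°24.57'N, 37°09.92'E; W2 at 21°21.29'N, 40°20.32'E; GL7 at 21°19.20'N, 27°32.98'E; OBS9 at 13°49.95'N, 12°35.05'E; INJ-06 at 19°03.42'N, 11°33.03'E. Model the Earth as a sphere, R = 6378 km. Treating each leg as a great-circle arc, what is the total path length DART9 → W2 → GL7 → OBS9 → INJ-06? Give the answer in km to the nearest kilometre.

5082 km

DART9: φ = +9.40950°, λ = +37.16533°
W2: φ = +21.35483°, λ = +40.33867°
GL7: φ = +21.32000°, λ = +27.54967°
OBS9: φ = +13.83250°, λ = +12.58417°
INJ-06: φ = +19.05700°, λ = +11.55050°
DART9→W2: c = 0.215186 rad, d = 1372.46 km
W2→GL7: c = 0.207853 rad, d = 1325.69 km
GL7→OBS9: c = 0.280950 rad, d = 1791.90 km
OBS9→INJ-06: c = 0.092810 rad, d = 591.95 km
Total = 1372.46 + 1325.69 + 1791.90 + 591.95 = 5081.99 km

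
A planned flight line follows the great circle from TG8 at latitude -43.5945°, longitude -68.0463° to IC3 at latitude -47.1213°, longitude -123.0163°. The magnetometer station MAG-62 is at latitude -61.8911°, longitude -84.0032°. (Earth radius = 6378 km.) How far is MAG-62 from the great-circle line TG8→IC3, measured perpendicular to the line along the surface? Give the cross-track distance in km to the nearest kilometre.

δ₁₃ = central angle TG8→MAG-62 = 0.358864 rad  (haversine)
θ₁₃ = bearing TG8→MAG-62 = 201.641°,  θ₁₂ = bearing TG8→IC3 = 244.867°
dₓₜ = R·arcsin(sin δ₁₃ · sin(θ₁₃ − θ₁₂)) = 6378·arcsin(0.35121·sin(-43.226°)) = -1549.330 km
|dₓₜ| = 1549.330 km

1549 km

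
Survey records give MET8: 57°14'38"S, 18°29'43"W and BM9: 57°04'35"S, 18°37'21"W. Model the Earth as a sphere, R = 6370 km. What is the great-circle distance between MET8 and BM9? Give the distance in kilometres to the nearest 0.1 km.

20.1 km

MET8: φ = -57.24389°, λ = -18.49528°
BM9: φ = -57.07639°, λ = -18.62250°
Δφ = 0.1675°,  Δλ = -0.1272°
a = sin²(Δφ/2) + cos φ₁ cos φ₂ sin²(Δλ/2) = 0.000002
c = 2·arcsin(√a) = 0.003162 rad = 0.1812°
d = R·c = 6370 × 0.003162 = 20.1 km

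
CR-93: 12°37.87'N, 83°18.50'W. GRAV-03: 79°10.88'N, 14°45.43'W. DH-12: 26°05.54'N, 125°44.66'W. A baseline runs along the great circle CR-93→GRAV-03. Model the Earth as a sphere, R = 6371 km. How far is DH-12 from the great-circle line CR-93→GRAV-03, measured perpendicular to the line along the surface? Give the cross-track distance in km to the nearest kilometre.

CR-93: φ = +12.63117°, λ = -83.30833°
GRAV-03: φ = +79.18133°, λ = -14.75717°
DH-12: φ = +26.09233°, λ = -125.74433°
δ₁₃ = central angle CR-93→DH-12 = 0.733327 rad  (haversine)
θ₁₃ = bearing CR-93→DH-12 = 295.128°,  θ₁₂ = bearing CR-93→GRAV-03 = 10.491°
dₓₜ = R·arcsin(sin δ₁₃ · sin(θ₁₃ − θ₁₂)) = 6371·arcsin(0.66935·sin(284.637°)) = -4488.107 km
|dₓₜ| = 4488.107 km

4488 km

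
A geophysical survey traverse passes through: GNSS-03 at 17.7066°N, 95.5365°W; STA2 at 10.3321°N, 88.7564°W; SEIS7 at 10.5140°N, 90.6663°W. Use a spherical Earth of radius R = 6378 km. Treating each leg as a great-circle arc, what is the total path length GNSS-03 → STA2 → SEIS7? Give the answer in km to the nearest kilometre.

1310 km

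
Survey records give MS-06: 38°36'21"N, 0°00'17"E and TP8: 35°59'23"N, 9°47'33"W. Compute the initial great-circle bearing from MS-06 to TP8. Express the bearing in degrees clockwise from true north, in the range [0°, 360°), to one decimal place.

254.5°

MS-06: φ = +38.60583°, λ = +0.00472°
TP8: φ = +35.98972°, λ = -9.79250°
Δλ = -9.7972°
y = sin Δλ · cos φ₂ = -0.137682
x = cos φ₁ sin φ₂ − sin φ₁ cos φ₂ cos Δλ = -0.038281
θ = atan2(y, x) = -105.5381° → 254.4619° (mod 360°)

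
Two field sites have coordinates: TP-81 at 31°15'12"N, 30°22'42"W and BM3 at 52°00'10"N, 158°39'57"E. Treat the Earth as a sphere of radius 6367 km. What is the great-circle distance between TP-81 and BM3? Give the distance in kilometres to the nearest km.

TP-81: φ = +31.25333°, λ = -30.37833°
BM3: φ = +52.00278°, λ = +158.66583°
Δφ = 20.7494°,  Δλ = -170.9558°
a = sin²(Δφ/2) + cos φ₁ cos φ₂ sin²(Δλ/2) = 0.555444
c = 2·arcsin(√a) = 1.681913 rad = 96.3665°
d = R·c = 6367 × 1.681913 = 10708.7 km

10709 km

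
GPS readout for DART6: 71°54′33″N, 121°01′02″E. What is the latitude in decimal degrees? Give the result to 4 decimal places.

71.9092°N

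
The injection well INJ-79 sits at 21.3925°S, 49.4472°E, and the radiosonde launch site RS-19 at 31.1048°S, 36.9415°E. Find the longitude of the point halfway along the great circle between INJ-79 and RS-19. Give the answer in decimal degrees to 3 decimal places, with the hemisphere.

43.457°E

Bx = cos φ₂ cos Δλ = 0.835909,  By = cos φ₂ sin Δλ = -0.185404
φₘ = atan2(sin φ₁ + sin φ₂, √((cos φ₁ + Bx)² + By²)) = -26.38426°
λₘ = λ₁ + atan2(By, cos φ₁ + Bx) = 43.45736°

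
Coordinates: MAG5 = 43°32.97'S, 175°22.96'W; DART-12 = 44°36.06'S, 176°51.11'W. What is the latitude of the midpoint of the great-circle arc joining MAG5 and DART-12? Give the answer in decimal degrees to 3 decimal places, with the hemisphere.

44.078°S

MAG5: φ = -43.54950°, λ = -175.38267°
DART-12: φ = -44.60100°, λ = -176.85183°
Bx = cos φ₂ cos Δλ = 0.711780,  By = cos φ₂ sin Δλ = -0.018255
φₘ = atan2(sin φ₁ + sin φ₂, √((cos φ₁ + Bx)² + By²)) = -44.07760°
λₘ = λ₁ + atan2(By, cos φ₁ + Bx) = -176.11072°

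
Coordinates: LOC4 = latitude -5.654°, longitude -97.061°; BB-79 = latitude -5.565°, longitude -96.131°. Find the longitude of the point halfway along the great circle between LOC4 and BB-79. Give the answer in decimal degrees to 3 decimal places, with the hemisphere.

96.596°W

Bx = cos φ₂ cos Δλ = 0.995156,  By = cos φ₂ sin Δλ = 0.016154
φₘ = atan2(sin φ₁ + sin φ₂, √((cos φ₁ + Bx)² + By²)) = -5.60968°
λₘ = λ₁ + atan2(By, cos φ₁ + Bx) = -96.59596°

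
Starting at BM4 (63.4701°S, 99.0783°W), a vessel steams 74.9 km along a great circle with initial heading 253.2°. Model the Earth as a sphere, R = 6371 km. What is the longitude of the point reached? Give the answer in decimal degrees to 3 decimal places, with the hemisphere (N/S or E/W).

100.532°W

δ = d/R = 74.9/6371 = 0.011756 rad
φ₂ = arcsin(sin φ₁ cos δ + cos φ₁ sin δ cos θ)
   = arcsin(-0.89470·0.99993 + 0.44666·0.01176·-0.28903) = -63.65747°
λ₂ = λ₁ + atan2(sin θ sin δ cos φ₁, cos δ − sin φ₁ sin φ₂) = -100.53163°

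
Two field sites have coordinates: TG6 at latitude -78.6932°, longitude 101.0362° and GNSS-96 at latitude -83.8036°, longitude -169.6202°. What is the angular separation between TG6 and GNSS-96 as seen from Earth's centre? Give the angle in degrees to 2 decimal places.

Δφ = -5.1104°,  Δλ = 89.3436°
a = sin²(Δφ/2) + cos φ₁ cos φ₂ sin²(Δλ/2) = 0.012448
c = 2·arcsin(√a) = 0.223602 rad = 12.8115°

12.81°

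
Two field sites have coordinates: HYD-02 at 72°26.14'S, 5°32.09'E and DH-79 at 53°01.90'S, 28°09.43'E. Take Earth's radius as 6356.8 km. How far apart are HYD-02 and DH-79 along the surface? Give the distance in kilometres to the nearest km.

2406 km

HYD-02: φ = -72.43567°, λ = +5.53483°
DH-79: φ = -53.03167°, λ = +28.15717°
Δφ = 19.4040°,  Δλ = 22.6223°
a = sin²(Δφ/2) + cos φ₁ cos φ₂ sin²(Δλ/2) = 0.035382
c = 2·arcsin(√a) = 0.378455 rad = 21.6839°
d = R·c = 6356.8 × 0.378455 = 2405.8 km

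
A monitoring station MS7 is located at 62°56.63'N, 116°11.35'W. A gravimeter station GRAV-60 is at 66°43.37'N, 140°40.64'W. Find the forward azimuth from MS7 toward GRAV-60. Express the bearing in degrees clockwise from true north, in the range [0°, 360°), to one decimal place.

300.8°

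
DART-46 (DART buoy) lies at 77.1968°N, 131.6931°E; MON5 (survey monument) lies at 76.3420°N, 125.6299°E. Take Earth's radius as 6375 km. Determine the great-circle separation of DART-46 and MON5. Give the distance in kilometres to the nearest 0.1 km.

181.2 km

Δφ = -0.8548°,  Δλ = -6.0632°
a = sin²(Δφ/2) + cos φ₁ cos φ₂ sin²(Δλ/2) = 0.000202
c = 2·arcsin(√a) = 0.028426 rad = 1.6287°
d = R·c = 6375 × 0.028426 = 181.2 km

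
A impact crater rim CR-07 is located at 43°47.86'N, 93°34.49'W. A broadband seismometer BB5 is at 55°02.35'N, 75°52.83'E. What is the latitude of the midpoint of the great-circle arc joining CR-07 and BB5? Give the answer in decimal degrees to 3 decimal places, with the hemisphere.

CR-07: φ = +43.79767°, λ = -93.57483°
BB5: φ = +55.03917°, λ = +75.88050°
Bx = cos φ₂ cos Δλ = -0.563340,  By = cos φ₂ sin Δλ = 0.104863
φₘ = atan2(sin φ₁ + sin φ₂, √((cos φ₁ + Bx)² + By²)) = 82.83584°
λₘ = λ₁ + atan2(By, cos φ₁ + Bx) = -60.07782°

82.836°N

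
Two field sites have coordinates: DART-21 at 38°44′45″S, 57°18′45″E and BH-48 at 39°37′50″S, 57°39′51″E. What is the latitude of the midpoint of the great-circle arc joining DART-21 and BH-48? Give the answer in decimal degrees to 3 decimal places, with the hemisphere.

39.188°S

DART-21: φ = -38.74583°, λ = +57.31250°
BH-48: φ = -39.63056°, λ = +57.66417°
Bx = cos φ₂ cos Δλ = 0.770159,  By = cos φ₂ sin Δλ = 0.004727
φₘ = atan2(sin φ₁ + sin φ₂, √((cos φ₁ + Bx)² + By²)) = -39.18833°
λₘ = λ₁ + atan2(By, cos φ₁ + Bx) = 57.48723°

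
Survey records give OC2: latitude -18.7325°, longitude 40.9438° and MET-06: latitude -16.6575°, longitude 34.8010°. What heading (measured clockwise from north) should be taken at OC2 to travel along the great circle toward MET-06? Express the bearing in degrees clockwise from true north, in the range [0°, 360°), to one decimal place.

288.6°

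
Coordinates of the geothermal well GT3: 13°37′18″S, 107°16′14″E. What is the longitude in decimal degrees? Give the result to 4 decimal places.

107° + 16′/60 + 14″/3600 = 107 + 0.26667 + 0.00389 = 107.2706°

107.2706°E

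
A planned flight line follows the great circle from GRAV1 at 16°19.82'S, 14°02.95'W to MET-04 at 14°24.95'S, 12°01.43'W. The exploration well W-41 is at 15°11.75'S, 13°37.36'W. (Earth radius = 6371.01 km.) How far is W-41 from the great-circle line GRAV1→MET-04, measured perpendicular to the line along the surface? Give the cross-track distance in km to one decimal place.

GRAV1: φ = -16.33033°, λ = -14.04917°
MET-04: φ = -14.41583°, λ = -12.02383°
W-41: φ = -15.19583°, λ = -13.62267°
δ₁₃ = central angle GRAV1→W-41 = 0.021057 rad  (haversine)
θ₁₃ = bearing GRAV1→W-41 = 19.948°,  θ₁₂ = bearing GRAV1→MET-04 = 45.841°
dₓₜ = R·arcsin(sin δ₁₃ · sin(θ₁₃ − θ₁₂)) = 6371.01·arcsin(0.02106·sin(-25.893°)) = -58.580 km
|dₓₜ| = 58.580 km

58.6 km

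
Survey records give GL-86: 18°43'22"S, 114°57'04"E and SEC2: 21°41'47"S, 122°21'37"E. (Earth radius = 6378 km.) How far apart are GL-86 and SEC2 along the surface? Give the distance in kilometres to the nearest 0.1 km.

841.6 km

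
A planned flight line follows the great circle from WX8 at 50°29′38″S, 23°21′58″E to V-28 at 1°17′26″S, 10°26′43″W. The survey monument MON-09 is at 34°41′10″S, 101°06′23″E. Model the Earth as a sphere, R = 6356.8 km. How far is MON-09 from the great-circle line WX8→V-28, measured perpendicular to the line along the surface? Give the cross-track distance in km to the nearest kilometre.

WX8: φ = -50.49389°, λ = +23.36611°
V-28: φ = -1.29056°, λ = -10.44528°
MON-09: φ = -34.68611°, λ = +101.10639°
δ₁₃ = central angle WX8→MON-09 = 0.988246 rad  (haversine)
θ₁₃ = bearing WX8→MON-09 = 105.795°,  θ₁₂ = bearing WX8→V-28 = 318.399°
dₓₜ = R·arcsin(sin δ₁₃ · sin(θ₁₃ − θ₁₂)) = 6356.8·arcsin(0.83506·sin(-212.604°)) = 2966.780 km
|dₓₜ| = 2966.780 km

2967 km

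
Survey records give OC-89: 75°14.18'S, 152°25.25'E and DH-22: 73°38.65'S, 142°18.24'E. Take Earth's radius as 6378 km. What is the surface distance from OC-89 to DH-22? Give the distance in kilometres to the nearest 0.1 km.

OC-89: φ = -75.23633°, λ = +152.42083°
DH-22: φ = -73.64417°, λ = +142.30400°
Δφ = 1.5922°,  Δλ = -10.1168°
a = sin²(Δφ/2) + cos φ₁ cos φ₂ sin²(Δλ/2) = 0.000751
c = 2·arcsin(√a) = 0.054813 rad = 3.1405°
d = R·c = 6378 × 0.054813 = 349.6 km

349.6 km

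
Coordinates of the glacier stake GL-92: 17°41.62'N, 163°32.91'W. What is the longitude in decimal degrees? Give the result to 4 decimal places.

163° + 32.91′/60 = 163 + 0.54850 = 163.5485°

163.5485°W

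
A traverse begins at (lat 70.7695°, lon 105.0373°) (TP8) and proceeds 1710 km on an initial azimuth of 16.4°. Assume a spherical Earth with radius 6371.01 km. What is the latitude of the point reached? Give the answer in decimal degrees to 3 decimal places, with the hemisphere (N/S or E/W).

δ = d/R = 1710/6371.01 = 0.268403 rad
φ₂ = arcsin(sin φ₁ cos δ + cos φ₁ sin δ cos θ)
   = arcsin(0.94420·0.96420 + 0.32937·0.26519·0.95931) = 83.81914°
λ₂ = λ₁ + atan2(sin θ sin δ cos φ₁, cos δ − sin φ₁ sin φ₂) = 149.09863°

83.819°N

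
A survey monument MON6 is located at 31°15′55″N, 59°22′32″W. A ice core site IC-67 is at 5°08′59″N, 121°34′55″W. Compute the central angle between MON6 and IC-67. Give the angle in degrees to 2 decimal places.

63.67°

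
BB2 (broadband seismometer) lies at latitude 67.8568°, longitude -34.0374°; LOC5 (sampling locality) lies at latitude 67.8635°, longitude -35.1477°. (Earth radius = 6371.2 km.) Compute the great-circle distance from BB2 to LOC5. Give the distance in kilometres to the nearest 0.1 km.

46.5 km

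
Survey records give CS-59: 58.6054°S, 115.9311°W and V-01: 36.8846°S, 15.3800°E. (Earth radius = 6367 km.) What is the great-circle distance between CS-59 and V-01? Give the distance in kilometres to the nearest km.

Δφ = 21.7208°,  Δλ = 131.3111°
a = sin²(Δφ/2) + cos φ₁ cos φ₂ sin²(Δλ/2) = 0.381362
c = 2·arcsin(√a) = 1.331235 rad = 76.2742°
d = R·c = 6367 × 1.331235 = 8476.0 km

8476 km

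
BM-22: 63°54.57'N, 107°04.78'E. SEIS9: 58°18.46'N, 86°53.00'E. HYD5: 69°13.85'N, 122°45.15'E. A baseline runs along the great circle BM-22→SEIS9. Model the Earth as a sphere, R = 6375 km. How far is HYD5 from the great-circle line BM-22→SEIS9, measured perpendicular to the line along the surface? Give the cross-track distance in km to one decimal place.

BM-22: φ = +63.90950°, λ = +107.07967°
SEIS9: φ = +58.30767°, λ = +86.88333°
HYD5: φ = +69.23083°, λ = +122.75250°
δ₁₃ = central angle BM-22→HYD5 = 0.142303 rad  (haversine)
θ₁₃ = bearing BM-22→HYD5 = 42.489°,  θ₁₂ = bearing BM-22→SEIS9 = 249.281°
dₓₜ = R·arcsin(sin δ₁₃ · sin(θ₁₃ − θ₁₂)) = 6375·arcsin(0.14182·sin(-206.792°)) = 407.816 km
|dₓₜ| = 407.816 km

407.8 km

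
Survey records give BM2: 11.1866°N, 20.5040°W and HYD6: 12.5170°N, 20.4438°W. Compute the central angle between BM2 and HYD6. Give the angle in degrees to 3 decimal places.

Δφ = 1.3304°,  Δλ = 0.0602°
a = sin²(Δφ/2) + cos φ₁ cos φ₂ sin²(Δλ/2) = 0.000135
c = 2·arcsin(√a) = 0.023243 rad = 1.3317°

1.332°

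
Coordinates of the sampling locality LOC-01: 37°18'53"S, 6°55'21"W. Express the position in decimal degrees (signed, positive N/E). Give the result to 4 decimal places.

lat: 37.3147° S → -37.3147°
lon: 6.9225° W → -6.9225°

-37.3147°, -6.9225°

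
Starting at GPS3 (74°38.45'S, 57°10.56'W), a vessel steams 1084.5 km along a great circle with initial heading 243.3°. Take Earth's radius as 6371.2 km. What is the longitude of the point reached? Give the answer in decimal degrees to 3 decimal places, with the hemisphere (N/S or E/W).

GPS3: φ = -74.64083°, λ = -57.17600°
δ = d/R = 1084.5/6371.2 = 0.170219 rad
φ₂ = arcsin(sin φ₁ cos δ + cos φ₁ sin δ cos θ)
   = arcsin(-0.96428·0.98555 + 0.26487·0.16940·-0.44932) = -76.05047°
λ₂ = λ₁ + atan2(sin θ sin δ cos φ₁, cos δ − sin φ₁ sin φ₂) = -96.06207°

96.062°W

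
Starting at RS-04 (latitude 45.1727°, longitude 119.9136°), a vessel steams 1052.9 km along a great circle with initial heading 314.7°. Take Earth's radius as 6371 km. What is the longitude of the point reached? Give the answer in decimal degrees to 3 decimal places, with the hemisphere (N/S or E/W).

109.119°E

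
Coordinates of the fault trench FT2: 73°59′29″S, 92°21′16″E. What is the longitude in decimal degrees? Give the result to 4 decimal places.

92.3544°E

92° + 21′/60 + 16″/3600 = 92 + 0.35000 + 0.00444 = 92.3544°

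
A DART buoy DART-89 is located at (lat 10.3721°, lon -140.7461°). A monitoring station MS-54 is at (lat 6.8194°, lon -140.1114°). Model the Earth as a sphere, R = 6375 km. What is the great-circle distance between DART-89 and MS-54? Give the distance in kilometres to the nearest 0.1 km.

401.4 km

Δφ = -3.5527°,  Δλ = 0.6347°
a = sin²(Δφ/2) + cos φ₁ cos φ₂ sin²(Δλ/2) = 0.000991
c = 2·arcsin(√a) = 0.062966 rad = 3.6077°
d = R·c = 6375 × 0.062966 = 401.4 km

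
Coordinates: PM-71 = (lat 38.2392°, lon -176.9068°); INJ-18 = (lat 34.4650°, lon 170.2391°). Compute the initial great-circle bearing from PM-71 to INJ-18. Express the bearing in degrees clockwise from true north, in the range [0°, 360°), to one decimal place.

Δλ = -12.8541°
y = sin Δλ · cos φ₂ = -0.183420
x = cos φ₁ sin φ₂ − sin φ₁ cos φ₂ cos Δλ = -0.053036
θ = atan2(y, x) = -106.1274° → 253.8726° (mod 360°)

253.9°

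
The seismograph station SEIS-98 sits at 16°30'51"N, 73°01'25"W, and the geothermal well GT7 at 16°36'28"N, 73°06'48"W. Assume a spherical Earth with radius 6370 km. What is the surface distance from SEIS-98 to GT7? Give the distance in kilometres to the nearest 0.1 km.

SEIS-98: φ = +16.51417°, λ = -73.02361°
GT7: φ = +16.60778°, λ = -73.11333°
Δφ = 0.0936°,  Δλ = -0.0897°
a = sin²(Δφ/2) + cos φ₁ cos φ₂ sin²(Δλ/2) = 0.000001
c = 2·arcsin(√a) = 0.002219 rad = 0.1271°
d = R·c = 6370 × 0.002219 = 14.1 km

14.1 km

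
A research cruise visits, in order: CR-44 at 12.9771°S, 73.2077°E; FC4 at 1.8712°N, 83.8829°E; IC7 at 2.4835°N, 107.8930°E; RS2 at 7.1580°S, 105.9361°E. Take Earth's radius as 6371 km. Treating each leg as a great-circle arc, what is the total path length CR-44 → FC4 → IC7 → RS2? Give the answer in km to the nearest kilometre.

5791 km

CR-44→FC4: c = 0.318354 rad, d = 2028.24 km
FC4→IC7: c = 0.418883 rad, d = 2668.70 km
IC7→RS2: c = 0.171693 rad, d = 1093.86 km
Total = 2028.24 + 2668.70 + 1093.86 = 5790.79 km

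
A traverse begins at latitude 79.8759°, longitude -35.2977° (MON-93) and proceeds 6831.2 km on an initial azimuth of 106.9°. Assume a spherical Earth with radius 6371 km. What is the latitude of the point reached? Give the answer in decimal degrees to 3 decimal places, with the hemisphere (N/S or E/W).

25.204°N

δ = d/R = 6831.2/6371 = 1.072234 rad
φ₂ = arcsin(sin φ₁ cos δ + cos φ₁ sin δ cos θ)
   = arcsin(0.98443·0.47816 + 0.17578·0.87827·-0.29070) = 25.20378°
λ₂ = λ₁ + atan2(sin θ sin δ cos φ₁, cos δ − sin φ₁ sin φ₂) = 32.94468°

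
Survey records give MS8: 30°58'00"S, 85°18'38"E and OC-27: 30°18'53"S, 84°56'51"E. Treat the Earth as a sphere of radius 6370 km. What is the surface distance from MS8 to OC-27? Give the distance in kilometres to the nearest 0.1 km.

MS8: φ = -30.96667°, λ = +85.31056°
OC-27: φ = -30.31472°, λ = +84.94750°
Δφ = 0.6519°,  Δλ = -0.3631°
a = sin²(Δφ/2) + cos φ₁ cos φ₂ sin²(Δλ/2) = 0.000040
c = 2·arcsin(√a) = 0.012617 rad = 0.7229°
d = R·c = 6370 × 0.012617 = 80.4 km

80.4 km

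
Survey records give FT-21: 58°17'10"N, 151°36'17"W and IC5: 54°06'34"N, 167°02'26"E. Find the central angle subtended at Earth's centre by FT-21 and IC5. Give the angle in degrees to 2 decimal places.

FT-21: φ = +58.28611°, λ = -151.60472°
IC5: φ = +54.10944°, λ = +167.04056°
Δφ = -4.1767°,  Δλ = -41.3547°
a = sin²(Δφ/2) + cos φ₁ cos φ₂ sin²(Δλ/2) = 0.039752
c = 2·arcsin(√a) = 0.401448 rad = 23.0013°

23.00°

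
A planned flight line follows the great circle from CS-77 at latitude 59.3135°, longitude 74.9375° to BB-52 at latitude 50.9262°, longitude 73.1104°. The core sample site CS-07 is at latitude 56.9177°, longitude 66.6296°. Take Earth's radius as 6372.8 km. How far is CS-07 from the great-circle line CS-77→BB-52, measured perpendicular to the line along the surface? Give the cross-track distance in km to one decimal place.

466.2 km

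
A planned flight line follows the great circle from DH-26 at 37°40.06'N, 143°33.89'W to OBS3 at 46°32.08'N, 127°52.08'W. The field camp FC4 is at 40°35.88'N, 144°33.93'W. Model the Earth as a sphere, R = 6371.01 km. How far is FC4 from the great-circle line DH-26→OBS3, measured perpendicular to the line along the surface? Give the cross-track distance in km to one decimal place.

DH-26: φ = +37.66767°, λ = -143.56483°
OBS3: φ = +46.53467°, λ = -127.86800°
FC4: φ = +40.59800°, λ = -144.56550°
δ₁₃ = central angle DH-26→FC4 = 0.052907 rad  (haversine)
θ₁₃ = bearing DH-26→FC4 = 345.478°,  θ₁₂ = bearing DH-26→OBS3 = 47.621°
dₓₜ = R·arcsin(sin δ₁₃ · sin(θ₁₃ − θ₁₂)) = 6371.01·arcsin(0.05288·sin(297.857°)) = -297.979 km
|dₓₜ| = 297.979 km

298.0 km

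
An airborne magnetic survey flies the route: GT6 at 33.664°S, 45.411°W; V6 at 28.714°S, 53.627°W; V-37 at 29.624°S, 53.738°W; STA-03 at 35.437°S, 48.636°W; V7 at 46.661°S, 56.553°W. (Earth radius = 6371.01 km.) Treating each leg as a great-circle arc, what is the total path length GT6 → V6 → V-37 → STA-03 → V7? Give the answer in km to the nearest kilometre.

3273 km

GT6→V6: c = 0.149951 rad, d = 955.34 km
V6→V-37: c = 0.015972 rad, d = 101.76 km
V-37→STA-03: c = 0.126166 rad, d = 803.80 km
STA-03→V7: c = 0.221614 rad, d = 1411.90 km
Total = 955.34 + 101.76 + 803.80 + 1411.90 = 3272.81 km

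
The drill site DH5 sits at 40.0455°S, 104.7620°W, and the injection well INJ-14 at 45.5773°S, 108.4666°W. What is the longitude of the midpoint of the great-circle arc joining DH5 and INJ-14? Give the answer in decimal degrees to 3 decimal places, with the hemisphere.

106.531°W

Bx = cos φ₂ cos Δλ = 0.698484,  By = cos φ₂ sin Δλ = -0.045225
φₘ = atan2(sin φ₁ + sin φ₂, √((cos φ₁ + Bx)² + By²)) = -42.82630°
λₘ = λ₁ + atan2(By, cos φ₁ + Bx) = -106.53137°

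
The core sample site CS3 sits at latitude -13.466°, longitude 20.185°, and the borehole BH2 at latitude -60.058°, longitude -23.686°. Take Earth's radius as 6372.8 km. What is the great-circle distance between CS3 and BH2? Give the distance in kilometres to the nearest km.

6286 km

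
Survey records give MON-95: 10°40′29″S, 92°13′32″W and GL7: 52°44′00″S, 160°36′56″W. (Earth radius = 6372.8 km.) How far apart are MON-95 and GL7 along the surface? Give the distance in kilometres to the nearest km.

MON-95: φ = -10.67472°, λ = -92.22556°
GL7: φ = -52.73333°, λ = -160.61556°
Δφ = -42.0586°,  Δλ = -68.3900°
a = sin²(Δφ/2) + cos φ₁ cos φ₂ sin²(Δλ/2) = 0.316719
c = 2·arcsin(√a) = 1.195486 rad = 68.4963°
d = R·c = 6372.8 × 1.195486 = 7618.6 km

7619 km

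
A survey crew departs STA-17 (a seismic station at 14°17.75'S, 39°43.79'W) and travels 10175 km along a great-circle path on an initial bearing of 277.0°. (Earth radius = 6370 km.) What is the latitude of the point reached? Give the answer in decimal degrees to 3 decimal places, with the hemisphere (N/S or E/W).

7.158°N

STA-17: φ = -14.29583°, λ = -39.72983°
δ = d/R = 10175/6370 = 1.597331 rad
φ₂ = arcsin(sin φ₁ cos δ + cos φ₁ sin δ cos θ)
   = arcsin(-0.24693·-0.02653 + 0.96903·0.99965·0.12187) = 7.15797°
λ₂ = λ₁ + atan2(sin θ sin δ cos φ₁, cos δ − sin φ₁ sin φ₂) = -129.47736°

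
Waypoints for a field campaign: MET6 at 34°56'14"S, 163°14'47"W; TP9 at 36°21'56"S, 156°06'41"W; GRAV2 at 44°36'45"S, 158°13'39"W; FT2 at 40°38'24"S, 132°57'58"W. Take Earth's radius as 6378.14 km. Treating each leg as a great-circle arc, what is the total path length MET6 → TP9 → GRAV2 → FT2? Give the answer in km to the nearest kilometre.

3707 km

MET6: φ = -34.93722°, λ = -163.24639°
TP9: φ = -36.36556°, λ = -156.11139°
GRAV2: φ = -44.61250°, λ = -158.22750°
FT2: φ = -40.64000°, λ = -132.96611°
MET6→TP9: c = 0.104187 rad, d = 664.52 km
TP9→GRAV2: c = 0.146636 rad, d = 935.27 km
GRAV2→FT2: c = 0.330315 rad, d = 2106.80 km
Total = 664.52 + 935.27 + 2106.80 = 3706.59 km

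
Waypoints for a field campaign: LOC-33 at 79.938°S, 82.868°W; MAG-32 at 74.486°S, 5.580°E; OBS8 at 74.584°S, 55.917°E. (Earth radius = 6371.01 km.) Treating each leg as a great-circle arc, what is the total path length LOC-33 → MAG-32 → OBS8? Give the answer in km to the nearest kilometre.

3471 km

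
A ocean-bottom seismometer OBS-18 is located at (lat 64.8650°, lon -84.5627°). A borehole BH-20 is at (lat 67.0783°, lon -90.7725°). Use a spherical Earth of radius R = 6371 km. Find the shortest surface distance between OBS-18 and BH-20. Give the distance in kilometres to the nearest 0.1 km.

373.4 km

Δφ = 2.2133°,  Δλ = -6.2098°
a = sin²(Δφ/2) + cos φ₁ cos φ₂ sin²(Δλ/2) = 0.000858
c = 2·arcsin(√a) = 0.058603 rad = 3.3577°
d = R·c = 6371 × 0.058603 = 373.4 km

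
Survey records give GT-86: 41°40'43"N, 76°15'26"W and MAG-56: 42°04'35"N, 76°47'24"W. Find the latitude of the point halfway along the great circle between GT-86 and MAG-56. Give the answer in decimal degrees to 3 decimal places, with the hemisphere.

41.878°N

GT-86: φ = +41.67861°, λ = -76.25722°
MAG-56: φ = +42.07639°, λ = -76.79000°
Bx = cos φ₂ cos Δλ = 0.742220,  By = cos φ₂ sin Δλ = -0.006902
φₘ = atan2(sin φ₁ + sin φ₂, √((cos φ₁ + Bx)² + By²)) = 41.87781°
λₘ = λ₁ + atan2(By, cos φ₁ + Bx) = -76.52278°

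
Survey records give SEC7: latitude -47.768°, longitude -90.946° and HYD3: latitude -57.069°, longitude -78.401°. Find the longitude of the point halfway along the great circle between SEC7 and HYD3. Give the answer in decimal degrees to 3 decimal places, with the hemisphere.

Bx = cos φ₂ cos Δλ = 0.530650,  By = cos φ₂ sin Δλ = 0.118080
φₘ = atan2(sin φ₁ + sin φ₂, √((cos φ₁ + Bx)² + By²)) = -52.58279°
λₘ = λ₁ + atan2(By, cos φ₁ + Bx) = -85.33913°

85.339°W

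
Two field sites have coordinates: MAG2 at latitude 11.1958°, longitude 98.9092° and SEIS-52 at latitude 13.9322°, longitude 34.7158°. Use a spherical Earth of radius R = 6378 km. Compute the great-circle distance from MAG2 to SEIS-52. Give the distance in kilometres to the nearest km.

6961 km

Δφ = 2.7364°,  Δλ = -64.1934°
a = sin²(Δφ/2) + cos φ₁ cos φ₂ sin²(Δλ/2) = 0.269382
c = 2·arcsin(√a) = 1.091409 rad = 62.5331°
d = R·c = 6378 × 1.091409 = 6961.0 km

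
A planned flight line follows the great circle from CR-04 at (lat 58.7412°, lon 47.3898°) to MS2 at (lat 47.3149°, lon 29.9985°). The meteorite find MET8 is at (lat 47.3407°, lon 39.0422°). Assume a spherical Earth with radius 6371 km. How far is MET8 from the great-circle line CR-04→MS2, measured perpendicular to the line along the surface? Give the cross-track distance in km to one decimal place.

526.7 km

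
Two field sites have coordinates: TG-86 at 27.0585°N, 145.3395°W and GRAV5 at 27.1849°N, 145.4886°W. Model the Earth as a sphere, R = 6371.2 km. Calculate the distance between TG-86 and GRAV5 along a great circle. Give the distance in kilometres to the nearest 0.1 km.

20.4 km

Δφ = 0.1264°,  Δλ = -0.1491°
a = sin²(Δφ/2) + cos φ₁ cos φ₂ sin²(Δλ/2) = 0.000003
c = 2·arcsin(√a) = 0.003199 rad = 0.1833°
d = R·c = 6371.2 × 0.003199 = 20.4 km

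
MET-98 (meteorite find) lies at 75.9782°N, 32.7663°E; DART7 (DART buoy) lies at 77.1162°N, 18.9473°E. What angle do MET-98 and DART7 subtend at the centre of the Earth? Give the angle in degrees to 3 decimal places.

Δφ = 1.1380°,  Δλ = -13.8190°
a = sin²(Δφ/2) + cos φ₁ cos φ₂ sin²(Δλ/2) = 0.000880
c = 2·arcsin(√a) = 0.059355 rad = 3.4008°

3.401°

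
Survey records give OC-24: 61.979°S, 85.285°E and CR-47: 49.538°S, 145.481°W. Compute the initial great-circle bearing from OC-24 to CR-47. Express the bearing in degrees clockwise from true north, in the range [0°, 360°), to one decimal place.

Δλ = 129.2340°
y = sin Δλ · cos φ₂ = 0.502652
x = cos φ₁ sin φ₂ − sin φ₁ cos φ₂ cos Δλ = -0.719772
θ = atan2(y, x) = 145.0715° → 145.0715° (mod 360°)

145.1°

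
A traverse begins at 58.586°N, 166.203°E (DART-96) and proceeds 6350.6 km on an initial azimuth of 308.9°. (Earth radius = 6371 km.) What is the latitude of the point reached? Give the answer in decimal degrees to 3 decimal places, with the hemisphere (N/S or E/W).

47.583°N

δ = d/R = 6350.6/6371 = 0.996798 rad
φ₂ = arcsin(sin φ₁ cos δ + cos φ₁ sin δ cos θ)
   = arcsin(0.85342·0.54299 + 0.52122·0.83974·0.62796) = 47.58293°
λ₂ = λ₁ + atan2(sin θ sin δ cos φ₁, cos δ − sin φ₁ sin φ₂) = 61.86744°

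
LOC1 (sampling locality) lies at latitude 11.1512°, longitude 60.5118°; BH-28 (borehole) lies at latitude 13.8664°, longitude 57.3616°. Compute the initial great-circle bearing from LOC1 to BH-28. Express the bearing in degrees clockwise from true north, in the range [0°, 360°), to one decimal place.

Δλ = -3.1502°
y = sin Δλ · cos φ₂ = -0.053352
x = cos φ₁ sin φ₂ − sin φ₁ cos φ₂ cos Δλ = 0.047655
θ = atan2(y, x) = -48.2282° → 311.7718° (mod 360°)

311.8°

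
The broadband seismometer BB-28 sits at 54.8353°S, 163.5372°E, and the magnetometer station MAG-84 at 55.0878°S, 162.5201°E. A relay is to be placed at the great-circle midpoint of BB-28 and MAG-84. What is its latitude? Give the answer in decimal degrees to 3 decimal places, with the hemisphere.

54.963°S

Bx = cos φ₂ cos Δλ = 0.572230,  By = cos φ₂ sin Δλ = -0.010159
φₘ = atan2(sin φ₁ + sin φ₂, √((cos φ₁ + Bx)² + By²)) = -54.96261°
λₘ = λ₁ + atan2(By, cos φ₁ + Bx) = 163.03025°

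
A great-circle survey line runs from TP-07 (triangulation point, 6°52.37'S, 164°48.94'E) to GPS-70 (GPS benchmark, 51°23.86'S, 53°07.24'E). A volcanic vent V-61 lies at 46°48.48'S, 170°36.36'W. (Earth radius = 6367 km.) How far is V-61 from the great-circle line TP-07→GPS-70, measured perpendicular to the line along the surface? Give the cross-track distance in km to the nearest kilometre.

4184 km

TP-07: φ = -6.87283°, λ = +164.81567°
GPS-70: φ = -51.39767°, λ = +53.12067°
V-61: φ = -46.80800°, λ = -170.60600°
δ₁₃ = central angle TP-07→V-61 = 0.788089 rad  (haversine)
θ₁₃ = bearing TP-07→V-61 = 156.326°,  θ₁₂ = bearing TP-07→GPS-70 = 215.811°
dₓₜ = R·arcsin(sin δ₁₃ · sin(θ₁₃ − θ₁₂)) = 6367·arcsin(0.70901·sin(-59.484°)) = -4183.596 km
|dₓₜ| = 4183.596 km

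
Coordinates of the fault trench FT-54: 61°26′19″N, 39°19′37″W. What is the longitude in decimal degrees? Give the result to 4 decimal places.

39° + 19′/60 + 37″/3600 = 39 + 0.31667 + 0.01028 = 39.3269°

39.3269°W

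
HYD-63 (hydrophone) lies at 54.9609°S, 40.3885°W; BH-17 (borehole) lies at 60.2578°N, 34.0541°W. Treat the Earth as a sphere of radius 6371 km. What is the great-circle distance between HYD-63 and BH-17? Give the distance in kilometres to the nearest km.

Δφ = 115.2187°,  Δλ = 6.3344°
a = sin²(Δφ/2) + cos φ₁ cos φ₂ sin²(Δλ/2) = 0.713907
c = 2·arcsin(√a) = 2.012869 rad = 115.3289°
d = R·c = 6371 × 2.012869 = 12824.0 km

12824 km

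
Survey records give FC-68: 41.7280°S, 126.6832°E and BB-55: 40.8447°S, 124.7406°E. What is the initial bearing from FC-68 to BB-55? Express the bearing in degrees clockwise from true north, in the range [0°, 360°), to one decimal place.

Δλ = -1.9426°
y = sin Δλ · cos φ₂ = -0.025644
x = cos φ₁ sin φ₂ − sin φ₁ cos φ₂ cos Δλ = 0.015127
θ = atan2(y, x) = -59.4647° → 300.5353° (mod 360°)

300.5°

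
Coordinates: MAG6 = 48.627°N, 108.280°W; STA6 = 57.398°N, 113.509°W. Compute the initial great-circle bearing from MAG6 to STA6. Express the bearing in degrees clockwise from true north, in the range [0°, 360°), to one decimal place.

342.3°

Δλ = -5.2290°
y = sin Δλ · cos φ₂ = -0.049104
x = cos φ₁ sin φ₂ − sin φ₁ cos φ₂ cos Δλ = 0.154168
θ = atan2(y, x) = -17.6673° → 342.3327° (mod 360°)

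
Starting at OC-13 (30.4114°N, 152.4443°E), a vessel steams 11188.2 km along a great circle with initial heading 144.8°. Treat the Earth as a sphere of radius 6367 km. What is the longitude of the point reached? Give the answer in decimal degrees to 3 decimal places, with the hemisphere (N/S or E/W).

141.084°W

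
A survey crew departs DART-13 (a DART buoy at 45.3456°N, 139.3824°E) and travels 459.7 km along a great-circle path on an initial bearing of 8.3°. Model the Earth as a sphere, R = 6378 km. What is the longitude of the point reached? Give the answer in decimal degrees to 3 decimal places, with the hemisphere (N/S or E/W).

δ = d/R = 459.7/6378 = 0.072076 rad
φ₂ = arcsin(sin φ₁ cos δ + cos φ₁ sin δ cos θ)
   = arcsin(0.71136·0.99740 + 0.70283·0.07201·0.98953) = 49.42852°
λ₂ = λ₁ + atan2(sin θ sin δ cos φ₁, cos δ − sin φ₁ sin φ₂) = 140.29822°

140.298°E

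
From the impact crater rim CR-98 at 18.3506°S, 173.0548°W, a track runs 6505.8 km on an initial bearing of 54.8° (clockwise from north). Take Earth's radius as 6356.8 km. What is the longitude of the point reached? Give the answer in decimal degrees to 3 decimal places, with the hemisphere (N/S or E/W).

125.978°W

δ = d/R = 6505.8/6356.8 = 1.023439 rad
φ₂ = arcsin(sin φ₁ cos δ + cos φ₁ sin δ cos θ)
   = arcsin(-0.31483·0.52043 + 0.94915·0.85390·0.57643) = 17.65826°
λ₂ = λ₁ + atan2(sin θ sin δ cos φ₁, cos δ − sin φ₁ sin φ₂) = -125.97820°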